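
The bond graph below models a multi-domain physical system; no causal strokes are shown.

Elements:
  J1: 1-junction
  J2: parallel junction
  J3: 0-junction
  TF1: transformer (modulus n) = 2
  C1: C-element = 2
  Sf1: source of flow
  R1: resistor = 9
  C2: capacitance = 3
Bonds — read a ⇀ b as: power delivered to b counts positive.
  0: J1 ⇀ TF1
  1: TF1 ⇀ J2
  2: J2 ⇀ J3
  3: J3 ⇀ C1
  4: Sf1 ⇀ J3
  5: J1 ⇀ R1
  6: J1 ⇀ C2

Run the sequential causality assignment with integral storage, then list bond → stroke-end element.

bond 0 stroke→J1
bond 1 stroke→TF1
bond 2 stroke→J2
bond 3 stroke→J3
bond 4 stroke→Sf1
bond 5 stroke→R1
bond 6 stroke→J1

#4 |Sf1  (Sf1: flow source, stroke at near end)
#3 |J3  (C1: C, integral causality)
#2 |J2  (J3 effort already set via bond 3)
#1 |TF1  (0-jn J2 has e-setter on 2)
#0 |J1  (TF1: transformer flips bond 1)
#6 |J1  (C2 integral (e out))
#5 |R1  (J1 needs exactly one f-in)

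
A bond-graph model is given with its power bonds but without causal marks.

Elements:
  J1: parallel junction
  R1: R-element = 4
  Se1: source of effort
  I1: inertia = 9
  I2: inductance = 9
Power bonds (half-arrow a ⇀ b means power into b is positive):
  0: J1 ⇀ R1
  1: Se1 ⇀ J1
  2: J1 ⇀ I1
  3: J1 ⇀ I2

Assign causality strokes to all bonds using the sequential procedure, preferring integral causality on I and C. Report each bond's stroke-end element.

b0 stroke→R1
b1 stroke→J1
b2 stroke→I1
b3 stroke→I2

bond 1 stroke→J1  (source Se1 imposes e)
bond 0 stroke→R1  (common-e at J1 fixed by 1)
bond 2 stroke→I1  (common-e at J1 fixed by 1)
bond 3 stroke→I2  (J1: bond 1 brought effort, rest push out)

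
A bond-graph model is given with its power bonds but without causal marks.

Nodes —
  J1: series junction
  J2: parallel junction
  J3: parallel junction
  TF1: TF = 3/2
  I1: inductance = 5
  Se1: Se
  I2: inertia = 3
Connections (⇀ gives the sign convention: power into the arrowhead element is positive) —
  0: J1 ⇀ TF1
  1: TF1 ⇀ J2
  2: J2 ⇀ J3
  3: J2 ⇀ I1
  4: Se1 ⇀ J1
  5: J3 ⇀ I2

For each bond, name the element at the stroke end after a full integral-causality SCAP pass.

β0 |TF1
β1 |J2
β2 |J3
β3 |I1
β4 |J1
β5 |I2

b4 stroke at J1  (Se1 fixes effort; stroke away)
b0 stroke at TF1  (J1: last free bond brings flow in)
b1 stroke at J2  (TF1 one-in-one-out from 0)
b2 stroke at J3  (common-e at J2 fixed by 1)
b3 stroke at I1  (common-e at J2 fixed by 1)
b5 stroke at I2  (0-jn J3 has e-setter on 2)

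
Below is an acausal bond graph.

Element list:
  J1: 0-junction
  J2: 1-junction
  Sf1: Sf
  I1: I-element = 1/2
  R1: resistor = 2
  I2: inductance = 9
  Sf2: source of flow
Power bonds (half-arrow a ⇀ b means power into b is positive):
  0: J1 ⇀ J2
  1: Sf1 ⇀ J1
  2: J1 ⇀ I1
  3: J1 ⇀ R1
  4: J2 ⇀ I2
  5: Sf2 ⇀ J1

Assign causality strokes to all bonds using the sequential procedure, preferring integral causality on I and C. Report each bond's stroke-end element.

β1 →Sf1  (Sf1: flow source, stroke at near end)
β5 →Sf2  (source Sf2 imposes f)
β2 →I1  (I1 outputs flow p/I1)
β4 →I2  (I2: I, integral causality)
β0 →J2  (1-jn J2 has f-setter on 4)
β3 →J1  (J1 needs exactly one e-in)

b0 →J2
b1 →Sf1
b2 →I1
b3 →J1
b4 →I2
b5 →Sf2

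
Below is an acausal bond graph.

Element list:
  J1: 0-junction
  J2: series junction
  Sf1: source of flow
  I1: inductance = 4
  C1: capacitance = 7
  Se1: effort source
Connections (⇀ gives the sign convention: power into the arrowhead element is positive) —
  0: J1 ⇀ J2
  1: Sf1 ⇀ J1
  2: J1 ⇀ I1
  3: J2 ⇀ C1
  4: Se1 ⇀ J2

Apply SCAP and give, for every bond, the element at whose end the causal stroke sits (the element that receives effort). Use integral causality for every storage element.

#1 stroke at Sf1  (Sf1 fixes flow; stroke at Sf1)
#4 stroke at J2  (source Se1 imposes e)
#2 stroke at I1  (I1 outputs flow p/I1)
#0 stroke at J1  (J1: last free bond brings effort in)
#3 stroke at J2  (J2 flow already set via bond 0)

#0 →J1
#1 →Sf1
#2 →I1
#3 →J2
#4 →J2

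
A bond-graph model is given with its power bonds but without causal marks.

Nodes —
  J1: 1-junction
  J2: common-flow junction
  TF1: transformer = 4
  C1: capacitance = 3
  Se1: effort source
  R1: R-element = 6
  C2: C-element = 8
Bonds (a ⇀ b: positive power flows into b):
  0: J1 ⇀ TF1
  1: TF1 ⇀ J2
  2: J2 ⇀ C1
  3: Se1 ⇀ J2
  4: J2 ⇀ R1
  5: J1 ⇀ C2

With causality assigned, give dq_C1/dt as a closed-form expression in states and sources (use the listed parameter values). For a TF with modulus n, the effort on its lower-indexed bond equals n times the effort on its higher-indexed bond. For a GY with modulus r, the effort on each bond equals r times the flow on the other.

b3 stroke at J2  (Se1: effort source, stroke at far end)
b2 stroke at J2  (C1 integral (e out))
b5 stroke at J1  (C2: C, integral causality)
b0 stroke at TF1  (J1 needs exactly one f-in)
b1 stroke at J2  (TF1 one-in-one-out from 0)
b4 stroke at R1  (J2 needs exactly one f-in)

dq_C1/dt = E_Se1/6 - q_C1/18 - q_C2/192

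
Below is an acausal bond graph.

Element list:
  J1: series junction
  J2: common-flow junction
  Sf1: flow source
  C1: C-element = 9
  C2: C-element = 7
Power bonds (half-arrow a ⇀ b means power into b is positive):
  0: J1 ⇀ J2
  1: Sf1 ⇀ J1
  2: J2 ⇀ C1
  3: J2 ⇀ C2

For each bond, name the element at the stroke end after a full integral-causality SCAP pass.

bond 1 |Sf1  (Sf1: flow source, stroke at near end)
bond 0 |J1  (J1: bond 1 brought flow, rest push out)
bond 2 |J2  (J2: bond 0 brought flow, rest push out)
bond 3 |J2  (J2: bond 0 brought flow, rest push out)

β0 |J1
β1 |Sf1
β2 |J2
β3 |J2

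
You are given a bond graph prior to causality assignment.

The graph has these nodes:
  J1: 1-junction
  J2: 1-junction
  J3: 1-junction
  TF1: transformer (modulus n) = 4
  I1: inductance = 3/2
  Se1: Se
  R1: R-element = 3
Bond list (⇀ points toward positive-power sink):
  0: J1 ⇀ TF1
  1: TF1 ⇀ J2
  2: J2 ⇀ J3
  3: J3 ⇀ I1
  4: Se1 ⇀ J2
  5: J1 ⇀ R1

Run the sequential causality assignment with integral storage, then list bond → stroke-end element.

b0 stroke at TF1
b1 stroke at J2
b2 stroke at J3
b3 stroke at I1
b4 stroke at J2
b5 stroke at J1

β4 |J2  (Se1: effort source, stroke at far end)
β3 |I1  (prefer integral on I1)
β2 |J3  (J3: bond 3 brought flow, rest push out)
β1 |J2  (1-jn J2 has f-setter on 2)
β0 |TF1  (TF TF1: opposite of bond 1)
β5 |J1  (J1 flow already set via bond 0)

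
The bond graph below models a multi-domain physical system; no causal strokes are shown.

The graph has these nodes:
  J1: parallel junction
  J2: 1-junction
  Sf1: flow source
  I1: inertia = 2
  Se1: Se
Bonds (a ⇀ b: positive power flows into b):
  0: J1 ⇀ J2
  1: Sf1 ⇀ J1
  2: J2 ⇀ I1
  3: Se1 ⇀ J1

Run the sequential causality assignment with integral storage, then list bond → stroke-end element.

β0 →J2
β1 →Sf1
β2 →I1
β3 →J1

β1 |Sf1  (Sf1 fixes flow; stroke at Sf1)
β3 |J1  (source Se1 imposes e)
β0 |J2  (J1 effort already set via bond 3)
β2 |I1  (only one flow-in slot at J2)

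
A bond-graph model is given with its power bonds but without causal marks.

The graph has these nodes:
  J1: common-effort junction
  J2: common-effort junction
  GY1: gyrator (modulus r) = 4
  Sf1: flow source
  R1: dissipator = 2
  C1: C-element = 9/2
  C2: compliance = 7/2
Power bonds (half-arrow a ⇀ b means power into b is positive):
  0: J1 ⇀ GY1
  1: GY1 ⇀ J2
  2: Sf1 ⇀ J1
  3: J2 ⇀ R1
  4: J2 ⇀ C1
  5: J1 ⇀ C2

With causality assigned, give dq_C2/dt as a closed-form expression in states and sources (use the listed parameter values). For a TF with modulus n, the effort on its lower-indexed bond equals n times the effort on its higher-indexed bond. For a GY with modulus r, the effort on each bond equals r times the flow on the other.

bond 2 |Sf1  (Sf1 fixes flow; stroke at Sf1)
bond 4 |J2  (C1 outputs effort q/C1)
bond 1 |GY1  (J2: bond 4 brought effort, rest push out)
bond 3 |R1  (common-e at J2 fixed by 4)
bond 0 |GY1  (through GY1, causality inverts; strokes same side of GY1)
bond 5 |J1  (J1: last free bond brings effort in)

dq_C2/dt = F_Sf1 - q_C1/18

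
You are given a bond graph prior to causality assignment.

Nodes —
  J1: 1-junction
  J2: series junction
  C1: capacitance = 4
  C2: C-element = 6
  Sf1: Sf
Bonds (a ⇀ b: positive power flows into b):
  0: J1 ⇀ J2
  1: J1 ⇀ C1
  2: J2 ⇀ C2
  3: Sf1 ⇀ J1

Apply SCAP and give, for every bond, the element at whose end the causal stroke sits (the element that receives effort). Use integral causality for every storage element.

b0 →J1
b1 →J1
b2 →J2
b3 →Sf1

b3 |Sf1  (Sf1 fixes flow; stroke at Sf1)
b0 |J1  (J1 flow already set via bond 3)
b1 |J1  (common-f at J1 fixed by 3)
b2 |J2  (J2: bond 0 brought flow, rest push out)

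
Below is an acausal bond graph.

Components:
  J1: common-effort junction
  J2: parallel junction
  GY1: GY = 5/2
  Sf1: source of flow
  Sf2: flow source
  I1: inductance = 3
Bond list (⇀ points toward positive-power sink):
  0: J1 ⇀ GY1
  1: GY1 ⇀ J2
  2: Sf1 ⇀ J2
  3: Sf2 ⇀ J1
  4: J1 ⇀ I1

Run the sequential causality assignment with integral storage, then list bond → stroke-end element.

β0 stroke→J1
β1 stroke→J2
β2 stroke→Sf1
β3 stroke→Sf2
β4 stroke→I1

β2 |Sf1  (Sf1: flow source, stroke at near end)
β3 |Sf2  (Sf2 fixes flow; stroke at Sf2)
β1 |J2  (closing 0-jn rule on J2)
β0 |J1  (GY1: gyrator matches bond 1)
β4 |I1  (J1: bond 0 brought effort, rest push out)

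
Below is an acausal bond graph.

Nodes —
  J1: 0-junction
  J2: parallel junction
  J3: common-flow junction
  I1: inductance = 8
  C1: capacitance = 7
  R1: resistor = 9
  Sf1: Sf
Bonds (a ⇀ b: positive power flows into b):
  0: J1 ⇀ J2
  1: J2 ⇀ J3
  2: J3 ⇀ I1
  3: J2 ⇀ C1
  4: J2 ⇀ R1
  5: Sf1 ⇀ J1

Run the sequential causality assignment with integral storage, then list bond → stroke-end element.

β0 stroke→J1
β1 stroke→J3
β2 stroke→I1
β3 stroke→J2
β4 stroke→R1
β5 stroke→Sf1

#5 |Sf1  (source Sf1 imposes f)
#0 |J1  (closing 0-jn rule on J1)
#2 |I1  (I1 outputs flow p/I1)
#1 |J3  (common-f at J3 fixed by 2)
#3 |J2  (prefer integral on C1)
#4 |R1  (J2 effort already set via bond 3)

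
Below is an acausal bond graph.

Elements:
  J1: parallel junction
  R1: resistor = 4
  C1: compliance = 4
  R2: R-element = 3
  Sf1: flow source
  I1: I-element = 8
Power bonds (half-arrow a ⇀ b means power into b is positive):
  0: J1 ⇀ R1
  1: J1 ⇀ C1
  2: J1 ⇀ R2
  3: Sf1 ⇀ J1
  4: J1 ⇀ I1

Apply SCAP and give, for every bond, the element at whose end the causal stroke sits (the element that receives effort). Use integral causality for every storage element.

β0 →R1
β1 →J1
β2 →R2
β3 →Sf1
β4 →I1

b3 |Sf1  (Sf1 (Sf) sets flow on bond)
b1 |J1  (C1 integral (e out))
b0 |R1  (J1: bond 1 brought effort, rest push out)
b2 |R2  (0-jn J1 has e-setter on 1)
b4 |I1  (common-e at J1 fixed by 1)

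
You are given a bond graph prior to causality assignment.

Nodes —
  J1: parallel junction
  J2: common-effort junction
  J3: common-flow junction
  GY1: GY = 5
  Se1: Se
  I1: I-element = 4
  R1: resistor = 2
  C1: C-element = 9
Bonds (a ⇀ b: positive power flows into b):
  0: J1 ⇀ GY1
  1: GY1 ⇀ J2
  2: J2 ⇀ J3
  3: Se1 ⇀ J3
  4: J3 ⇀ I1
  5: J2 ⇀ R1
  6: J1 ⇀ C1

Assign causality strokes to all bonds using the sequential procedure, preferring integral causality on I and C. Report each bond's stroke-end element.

#3 |J3  (source Se1 imposes e)
#4 |I1  (I1 integral (f out))
#2 |J3  (1-jn J3 has f-setter on 4)
#6 |J1  (C1 outputs effort q/C1)
#0 |GY1  (J1 effort already set via bond 6)
#1 |GY1  (through GY1, causality inverts; strokes same side of GY1)
#5 |J2  (J2: last free bond brings effort in)

#0 stroke at GY1
#1 stroke at GY1
#2 stroke at J3
#3 stroke at J3
#4 stroke at I1
#5 stroke at J2
#6 stroke at J1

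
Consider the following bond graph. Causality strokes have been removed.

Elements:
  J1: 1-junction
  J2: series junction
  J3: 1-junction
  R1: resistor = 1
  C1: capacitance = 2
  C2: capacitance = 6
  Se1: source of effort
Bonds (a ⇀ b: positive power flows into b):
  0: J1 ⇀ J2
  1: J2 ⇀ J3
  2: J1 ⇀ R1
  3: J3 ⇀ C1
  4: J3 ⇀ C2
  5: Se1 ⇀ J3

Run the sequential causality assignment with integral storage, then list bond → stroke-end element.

β0 |J1
β1 |J2
β2 |R1
β3 |J3
β4 |J3
β5 |J3

b5 |J3  (Se1 (Se) sets effort on bond)
b3 |J3  (C1: C, integral causality)
b4 |J3  (C2: C, integral causality)
b1 |J2  (J3: last free bond brings flow in)
b0 |J1  (J2 needs exactly one f-in)
b2 |R1  (closing 1-jn rule on J1)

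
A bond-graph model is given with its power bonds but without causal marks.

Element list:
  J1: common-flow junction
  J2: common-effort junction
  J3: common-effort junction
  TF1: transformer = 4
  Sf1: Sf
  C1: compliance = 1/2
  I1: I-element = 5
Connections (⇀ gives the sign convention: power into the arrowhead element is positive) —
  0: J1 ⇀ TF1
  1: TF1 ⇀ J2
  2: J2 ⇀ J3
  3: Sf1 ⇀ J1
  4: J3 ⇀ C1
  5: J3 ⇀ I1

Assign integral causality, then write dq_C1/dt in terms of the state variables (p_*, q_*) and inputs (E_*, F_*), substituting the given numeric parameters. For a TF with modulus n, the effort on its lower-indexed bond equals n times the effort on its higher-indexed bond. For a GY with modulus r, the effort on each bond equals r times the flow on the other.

#3 →Sf1  (Sf1 (Sf) sets flow on bond)
#0 →J1  (1-jn J1 has f-setter on 3)
#1 →TF1  (TF1 one-in-one-out from 0)
#2 →J2  (J2 needs exactly one e-in)
#4 →J3  (C1 outputs effort q/C1)
#5 →I1  (common-e at J3 fixed by 4)

dq_C1/dt = 4*F_Sf1 - p_I1/5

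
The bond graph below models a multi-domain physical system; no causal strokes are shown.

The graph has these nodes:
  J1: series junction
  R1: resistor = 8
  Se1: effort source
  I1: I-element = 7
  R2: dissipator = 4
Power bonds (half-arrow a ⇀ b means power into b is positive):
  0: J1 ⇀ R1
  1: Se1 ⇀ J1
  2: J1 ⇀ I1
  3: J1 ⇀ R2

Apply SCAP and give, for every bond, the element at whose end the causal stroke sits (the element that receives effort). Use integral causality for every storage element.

bond 1 |J1  (Se1: effort source, stroke at far end)
bond 2 |I1  (I1 outputs flow p/I1)
bond 0 |J1  (1-jn J1 has f-setter on 2)
bond 3 |J1  (common-f at J1 fixed by 2)

b0 |J1
b1 |J1
b2 |I1
b3 |J1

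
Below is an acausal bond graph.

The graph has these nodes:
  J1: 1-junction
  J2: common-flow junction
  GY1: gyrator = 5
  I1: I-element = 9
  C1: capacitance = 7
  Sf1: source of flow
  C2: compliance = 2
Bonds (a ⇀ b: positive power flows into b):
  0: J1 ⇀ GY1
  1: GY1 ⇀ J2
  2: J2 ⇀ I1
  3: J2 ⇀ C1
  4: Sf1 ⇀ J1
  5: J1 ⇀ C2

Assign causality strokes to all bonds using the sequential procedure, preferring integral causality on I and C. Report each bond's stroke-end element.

#4 |Sf1  (Sf1 fixes flow; stroke at Sf1)
#0 |J1  (1-jn J1 has f-setter on 4)
#5 |J1  (J1: bond 4 brought flow, rest push out)
#1 |J2  (through GY1, causality inverts; strokes same side of GY1)
#2 |I1  (I1: I, integral causality)
#3 |J2  (J2: bond 2 brought flow, rest push out)

b0 stroke→J1
b1 stroke→J2
b2 stroke→I1
b3 stroke→J2
b4 stroke→Sf1
b5 stroke→J1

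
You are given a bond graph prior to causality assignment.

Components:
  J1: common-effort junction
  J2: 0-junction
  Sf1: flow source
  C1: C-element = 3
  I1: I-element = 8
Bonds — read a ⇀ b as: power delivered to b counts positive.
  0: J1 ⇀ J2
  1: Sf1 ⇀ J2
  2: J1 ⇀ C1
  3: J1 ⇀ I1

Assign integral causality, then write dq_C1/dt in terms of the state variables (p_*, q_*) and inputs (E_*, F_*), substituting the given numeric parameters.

β1 |Sf1  (Sf1 fixes flow; stroke at Sf1)
β0 |J2  (J2: last free bond brings effort in)
β2 |J1  (C1 integral (e out))
β3 |I1  (common-e at J1 fixed by 2)

dq_C1/dt = F_Sf1 - p_I1/8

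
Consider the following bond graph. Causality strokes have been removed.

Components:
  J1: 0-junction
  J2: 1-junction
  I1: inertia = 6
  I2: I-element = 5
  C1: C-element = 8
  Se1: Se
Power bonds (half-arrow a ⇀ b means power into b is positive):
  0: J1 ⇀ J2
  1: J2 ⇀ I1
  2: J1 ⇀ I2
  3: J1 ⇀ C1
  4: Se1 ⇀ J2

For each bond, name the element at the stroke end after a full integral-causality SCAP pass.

#0 |J2
#1 |I1
#2 |I2
#3 |J1
#4 |J2

bond 4 →J2  (Se1 (Se) sets effort on bond)
bond 1 →I1  (I1 integral (f out))
bond 0 →J2  (common-f at J2 fixed by 1)
bond 2 →I2  (I2 integral (f out))
bond 3 →J1  (only one effort-in slot at J1)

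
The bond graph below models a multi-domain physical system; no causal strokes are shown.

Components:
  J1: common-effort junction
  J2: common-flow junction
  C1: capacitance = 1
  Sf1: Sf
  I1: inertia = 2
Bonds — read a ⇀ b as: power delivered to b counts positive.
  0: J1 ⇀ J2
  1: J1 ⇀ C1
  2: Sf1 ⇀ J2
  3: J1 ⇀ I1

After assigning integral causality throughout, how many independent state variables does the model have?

2  (C1, I1 all integral)

#2 →Sf1  (source Sf1 imposes f)
#0 →J2  (1-jn J2 has f-setter on 2)
#1 →J1  (prefer integral on C1)
#3 →I1  (0-jn J1 has e-setter on 1)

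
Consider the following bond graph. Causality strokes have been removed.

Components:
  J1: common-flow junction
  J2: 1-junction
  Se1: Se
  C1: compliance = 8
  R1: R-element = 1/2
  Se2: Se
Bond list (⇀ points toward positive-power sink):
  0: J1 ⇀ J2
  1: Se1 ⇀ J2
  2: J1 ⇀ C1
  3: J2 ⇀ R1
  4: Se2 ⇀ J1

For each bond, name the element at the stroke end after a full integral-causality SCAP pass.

β0 stroke→J2
β1 stroke→J2
β2 stroke→J1
β3 stroke→R1
β4 stroke→J1

b1 stroke at J2  (source Se1 imposes e)
b4 stroke at J1  (Se2 (Se) sets effort on bond)
b2 stroke at J1  (C1: C, integral causality)
b0 stroke at J2  (only one flow-in slot at J1)
b3 stroke at R1  (J2: last free bond brings flow in)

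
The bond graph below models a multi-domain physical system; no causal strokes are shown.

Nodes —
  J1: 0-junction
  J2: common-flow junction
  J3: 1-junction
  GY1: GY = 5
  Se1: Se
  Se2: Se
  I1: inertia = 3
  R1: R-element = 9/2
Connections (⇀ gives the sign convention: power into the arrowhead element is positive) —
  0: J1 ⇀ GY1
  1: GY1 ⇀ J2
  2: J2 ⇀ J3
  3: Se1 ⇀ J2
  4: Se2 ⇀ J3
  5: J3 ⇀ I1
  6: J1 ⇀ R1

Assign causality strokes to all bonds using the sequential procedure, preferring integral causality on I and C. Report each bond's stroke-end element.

#3 stroke→J2  (Se1: effort source, stroke at far end)
#4 stroke→J3  (Se2 fixes effort; stroke away)
#5 stroke→I1  (I1 integral (f out))
#2 stroke→J3  (J3: bond 5 brought flow, rest push out)
#1 stroke→J2  (common-f at J2 fixed by 2)
#0 stroke→J1  (through GY1, causality inverts; strokes same side of GY1)
#6 stroke→R1  (common-e at J1 fixed by 0)

bond 0 |J1
bond 1 |J2
bond 2 |J3
bond 3 |J2
bond 4 |J3
bond 5 |I1
bond 6 |R1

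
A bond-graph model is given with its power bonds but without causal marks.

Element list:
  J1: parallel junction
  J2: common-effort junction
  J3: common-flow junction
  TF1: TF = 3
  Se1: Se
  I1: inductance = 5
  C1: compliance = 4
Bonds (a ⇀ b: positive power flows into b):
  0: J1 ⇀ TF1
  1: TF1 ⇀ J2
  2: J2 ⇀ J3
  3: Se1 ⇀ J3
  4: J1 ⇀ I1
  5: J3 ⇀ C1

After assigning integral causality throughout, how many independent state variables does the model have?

b3 stroke→J3  (Se1 fixes effort; stroke away)
b4 stroke→I1  (prefer integral on I1)
b0 stroke→J1  (J1: last free bond brings effort in)
b1 stroke→TF1  (through TF1, causality passes straight; one stroke at TF1)
b2 stroke→J2  (closing 0-jn rule on J2)
b5 stroke→J3  (J3: bond 2 brought flow, rest push out)

2  (C1, I1 all integral)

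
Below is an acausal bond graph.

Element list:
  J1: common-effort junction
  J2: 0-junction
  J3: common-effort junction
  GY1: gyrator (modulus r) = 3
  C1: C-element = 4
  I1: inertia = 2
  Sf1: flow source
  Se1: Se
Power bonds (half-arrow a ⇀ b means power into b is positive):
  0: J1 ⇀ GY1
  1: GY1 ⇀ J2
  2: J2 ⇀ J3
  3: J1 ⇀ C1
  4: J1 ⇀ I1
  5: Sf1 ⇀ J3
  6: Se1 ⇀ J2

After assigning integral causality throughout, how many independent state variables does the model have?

2  (C1, I1 all integral)

β5 stroke at Sf1  (Sf1: flow source, stroke at near end)
β6 stroke at J2  (Se1 fixes effort; stroke away)
β1 stroke at GY1  (J2 effort already set via bond 6)
β2 stroke at J3  (common-e at J2 fixed by 6)
β0 stroke at GY1  (GY GY1: same side as bond 1)
β3 stroke at J1  (C1: C, integral causality)
β4 stroke at I1  (J1 effort already set via bond 3)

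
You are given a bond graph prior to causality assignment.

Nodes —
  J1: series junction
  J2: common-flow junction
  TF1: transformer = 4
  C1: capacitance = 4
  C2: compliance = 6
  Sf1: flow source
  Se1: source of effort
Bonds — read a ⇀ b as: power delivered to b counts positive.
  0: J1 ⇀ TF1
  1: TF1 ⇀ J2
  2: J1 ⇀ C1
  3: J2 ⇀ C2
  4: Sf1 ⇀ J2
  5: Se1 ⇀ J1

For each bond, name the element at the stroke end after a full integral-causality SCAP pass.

b0 stroke at TF1
b1 stroke at J2
b2 stroke at J1
b3 stroke at J2
b4 stroke at Sf1
b5 stroke at J1

b4 |Sf1  (Sf1: flow source, stroke at near end)
b5 |J1  (Se1 fixes effort; stroke away)
b1 |J2  (1-jn J2 has f-setter on 4)
b3 |J2  (common-f at J2 fixed by 4)
b0 |TF1  (through TF1, causality passes straight; one stroke at TF1)
b2 |J1  (J1: bond 0 brought flow, rest push out)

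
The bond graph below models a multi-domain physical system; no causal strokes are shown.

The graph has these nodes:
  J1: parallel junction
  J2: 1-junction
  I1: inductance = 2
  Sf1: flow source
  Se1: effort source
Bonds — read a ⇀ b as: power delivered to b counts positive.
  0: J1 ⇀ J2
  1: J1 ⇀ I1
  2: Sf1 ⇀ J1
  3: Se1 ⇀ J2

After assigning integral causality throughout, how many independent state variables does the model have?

1  (I1 all integral)

β2 stroke at Sf1  (source Sf1 imposes f)
β3 stroke at J2  (Se1 (Se) sets effort on bond)
β0 stroke at J1  (closing 1-jn rule on J2)
β1 stroke at I1  (J1 effort already set via bond 0)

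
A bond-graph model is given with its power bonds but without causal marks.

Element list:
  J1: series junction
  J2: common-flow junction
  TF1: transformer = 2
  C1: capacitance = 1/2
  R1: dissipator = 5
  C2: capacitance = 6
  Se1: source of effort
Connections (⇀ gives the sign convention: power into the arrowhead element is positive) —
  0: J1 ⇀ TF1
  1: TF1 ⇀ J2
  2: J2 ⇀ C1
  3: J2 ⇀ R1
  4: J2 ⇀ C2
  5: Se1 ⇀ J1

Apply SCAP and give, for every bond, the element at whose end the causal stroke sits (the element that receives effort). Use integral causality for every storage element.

#0 →TF1
#1 →J2
#2 →J2
#3 →R1
#4 →J2
#5 →J1

bond 5 →J1  (Se1 fixes effort; stroke away)
bond 0 →TF1  (only one flow-in slot at J1)
bond 1 →J2  (TF1: transformer flips bond 0)
bond 2 →J2  (C1 outputs effort q/C1)
bond 4 →J2  (prefer integral on C2)
bond 3 →R1  (J2: last free bond brings flow in)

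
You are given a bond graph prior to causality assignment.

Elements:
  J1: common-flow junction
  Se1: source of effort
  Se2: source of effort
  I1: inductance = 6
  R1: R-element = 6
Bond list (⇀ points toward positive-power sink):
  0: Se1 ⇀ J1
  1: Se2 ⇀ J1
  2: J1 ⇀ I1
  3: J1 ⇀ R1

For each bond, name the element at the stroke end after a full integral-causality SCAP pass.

bond 0 stroke at J1  (source Se1 imposes e)
bond 1 stroke at J1  (source Se2 imposes e)
bond 2 stroke at I1  (I1: I, integral causality)
bond 3 stroke at J1  (J1: bond 2 brought flow, rest push out)

bond 0 →J1
bond 1 →J1
bond 2 →I1
bond 3 →J1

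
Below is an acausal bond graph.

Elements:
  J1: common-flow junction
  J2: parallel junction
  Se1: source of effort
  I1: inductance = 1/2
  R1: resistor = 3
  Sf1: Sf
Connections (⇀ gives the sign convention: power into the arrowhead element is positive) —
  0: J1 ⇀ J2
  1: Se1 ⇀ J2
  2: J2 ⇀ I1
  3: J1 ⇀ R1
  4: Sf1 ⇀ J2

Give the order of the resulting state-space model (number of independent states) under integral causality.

#1 stroke at J2  (source Se1 imposes e)
#4 stroke at Sf1  (Sf1: flow source, stroke at near end)
#0 stroke at J1  (J2 effort already set via bond 1)
#2 stroke at I1  (0-jn J2 has e-setter on 1)
#3 stroke at R1  (only one flow-in slot at J1)

1  (I1 all integral)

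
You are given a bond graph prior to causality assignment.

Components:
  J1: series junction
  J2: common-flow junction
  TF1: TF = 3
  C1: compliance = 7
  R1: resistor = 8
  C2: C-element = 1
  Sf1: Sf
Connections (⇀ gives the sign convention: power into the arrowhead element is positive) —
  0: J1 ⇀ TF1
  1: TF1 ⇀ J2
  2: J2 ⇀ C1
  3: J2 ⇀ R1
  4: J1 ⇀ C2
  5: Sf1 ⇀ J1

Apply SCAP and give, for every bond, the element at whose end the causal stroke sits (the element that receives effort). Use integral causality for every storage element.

bond 5 →Sf1  (Sf1: flow source, stroke at near end)
bond 0 →J1  (J1 flow already set via bond 5)
bond 4 →J1  (1-jn J1 has f-setter on 5)
bond 1 →TF1  (TF TF1: opposite of bond 0)
bond 2 →J2  (J2: bond 1 brought flow, rest push out)
bond 3 →J2  (J2: bond 1 brought flow, rest push out)

β0 stroke→J1
β1 stroke→TF1
β2 stroke→J2
β3 stroke→J2
β4 stroke→J1
β5 stroke→Sf1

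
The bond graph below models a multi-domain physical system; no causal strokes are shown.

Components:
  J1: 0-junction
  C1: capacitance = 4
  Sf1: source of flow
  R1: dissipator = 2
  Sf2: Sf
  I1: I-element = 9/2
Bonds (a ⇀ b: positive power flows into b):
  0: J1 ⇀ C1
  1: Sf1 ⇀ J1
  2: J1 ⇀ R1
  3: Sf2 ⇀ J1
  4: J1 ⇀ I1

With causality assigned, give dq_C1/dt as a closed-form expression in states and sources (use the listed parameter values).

bond 1 stroke→Sf1  (Sf1 fixes flow; stroke at Sf1)
bond 3 stroke→Sf2  (Sf2 (Sf) sets flow on bond)
bond 0 stroke→J1  (prefer integral on C1)
bond 2 stroke→R1  (J1 effort already set via bond 0)
bond 4 stroke→I1  (0-jn J1 has e-setter on 0)

dq_C1/dt = F_Sf1 + F_Sf2 - 2*p_I1/9 - q_C1/8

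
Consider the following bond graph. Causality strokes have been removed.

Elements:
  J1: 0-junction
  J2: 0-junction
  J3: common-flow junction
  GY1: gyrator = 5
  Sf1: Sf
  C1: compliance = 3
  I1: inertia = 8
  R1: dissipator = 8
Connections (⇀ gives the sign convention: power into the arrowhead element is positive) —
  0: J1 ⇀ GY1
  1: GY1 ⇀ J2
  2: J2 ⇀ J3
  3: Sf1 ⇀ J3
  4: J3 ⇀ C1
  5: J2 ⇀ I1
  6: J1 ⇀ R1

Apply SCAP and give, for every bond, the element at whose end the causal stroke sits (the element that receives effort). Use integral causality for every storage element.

#0 stroke at J1
#1 stroke at J2
#2 stroke at J3
#3 stroke at Sf1
#4 stroke at J3
#5 stroke at I1
#6 stroke at R1

β3 stroke at Sf1  (Sf1 (Sf) sets flow on bond)
β2 stroke at J3  (1-jn J3 has f-setter on 3)
β4 stroke at J3  (J3: bond 3 brought flow, rest push out)
β5 stroke at I1  (I1: I, integral causality)
β1 stroke at J2  (J2 needs exactly one e-in)
β0 stroke at J1  (through GY1, causality inverts; strokes same side of GY1)
β6 stroke at R1  (J1: bond 0 brought effort, rest push out)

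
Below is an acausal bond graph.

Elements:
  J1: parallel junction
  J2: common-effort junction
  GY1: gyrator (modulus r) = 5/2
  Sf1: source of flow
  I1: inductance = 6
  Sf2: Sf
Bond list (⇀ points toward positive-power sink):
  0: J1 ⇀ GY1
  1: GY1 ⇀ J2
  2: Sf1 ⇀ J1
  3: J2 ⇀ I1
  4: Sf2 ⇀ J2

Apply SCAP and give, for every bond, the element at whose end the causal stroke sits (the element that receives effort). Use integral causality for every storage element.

β0 |J1
β1 |J2
β2 |Sf1
β3 |I1
β4 |Sf2

b2 stroke at Sf1  (source Sf1 imposes f)
b4 stroke at Sf2  (Sf2 (Sf) sets flow on bond)
b0 stroke at J1  (J1 needs exactly one e-in)
b1 stroke at J2  (GY1 both-in/both-out from 0)
b3 stroke at I1  (0-jn J2 has e-setter on 1)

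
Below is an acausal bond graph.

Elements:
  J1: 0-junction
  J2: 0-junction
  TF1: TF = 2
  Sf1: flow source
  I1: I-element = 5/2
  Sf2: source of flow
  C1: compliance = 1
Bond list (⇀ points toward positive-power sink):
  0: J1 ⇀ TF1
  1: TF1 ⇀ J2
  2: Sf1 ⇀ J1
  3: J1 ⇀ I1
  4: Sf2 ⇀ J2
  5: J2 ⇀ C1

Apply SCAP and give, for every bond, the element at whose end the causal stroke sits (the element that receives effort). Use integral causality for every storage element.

β0 stroke→J1
β1 stroke→TF1
β2 stroke→Sf1
β3 stroke→I1
β4 stroke→Sf2
β5 stroke→J2

b2 |Sf1  (Sf1: flow source, stroke at near end)
b4 |Sf2  (Sf2 fixes flow; stroke at Sf2)
b3 |I1  (I1: I, integral causality)
b0 |J1  (only one effort-in slot at J1)
b1 |TF1  (TF TF1: opposite of bond 0)
b5 |J2  (closing 0-jn rule on J2)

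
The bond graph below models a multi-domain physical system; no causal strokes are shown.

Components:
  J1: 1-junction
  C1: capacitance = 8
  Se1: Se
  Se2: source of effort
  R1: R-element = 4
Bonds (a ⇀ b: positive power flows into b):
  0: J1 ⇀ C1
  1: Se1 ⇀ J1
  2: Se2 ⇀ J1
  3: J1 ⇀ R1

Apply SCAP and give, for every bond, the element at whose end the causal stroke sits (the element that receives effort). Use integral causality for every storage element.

#0 stroke→J1
#1 stroke→J1
#2 stroke→J1
#3 stroke→R1

#1 stroke at J1  (Se1: effort source, stroke at far end)
#2 stroke at J1  (source Se2 imposes e)
#0 stroke at J1  (prefer integral on C1)
#3 stroke at R1  (J1: last free bond brings flow in)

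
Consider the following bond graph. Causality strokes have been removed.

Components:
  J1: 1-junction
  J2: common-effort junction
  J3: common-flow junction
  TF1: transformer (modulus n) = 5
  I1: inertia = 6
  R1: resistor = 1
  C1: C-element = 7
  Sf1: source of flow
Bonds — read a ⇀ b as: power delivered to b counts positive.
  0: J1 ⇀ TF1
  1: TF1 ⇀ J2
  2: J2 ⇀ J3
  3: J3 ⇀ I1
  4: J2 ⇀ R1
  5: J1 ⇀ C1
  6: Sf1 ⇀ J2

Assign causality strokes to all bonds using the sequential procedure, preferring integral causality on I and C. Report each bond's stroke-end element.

#0 stroke at TF1
#1 stroke at J2
#2 stroke at J3
#3 stroke at I1
#4 stroke at R1
#5 stroke at J1
#6 stroke at Sf1

bond 6 →Sf1  (Sf1 fixes flow; stroke at Sf1)
bond 3 →I1  (prefer integral on I1)
bond 2 →J3  (J3: bond 3 brought flow, rest push out)
bond 5 →J1  (prefer integral on C1)
bond 0 →TF1  (J1 needs exactly one f-in)
bond 1 →J2  (through TF1, causality passes straight; one stroke at TF1)
bond 4 →R1  (0-jn J2 has e-setter on 1)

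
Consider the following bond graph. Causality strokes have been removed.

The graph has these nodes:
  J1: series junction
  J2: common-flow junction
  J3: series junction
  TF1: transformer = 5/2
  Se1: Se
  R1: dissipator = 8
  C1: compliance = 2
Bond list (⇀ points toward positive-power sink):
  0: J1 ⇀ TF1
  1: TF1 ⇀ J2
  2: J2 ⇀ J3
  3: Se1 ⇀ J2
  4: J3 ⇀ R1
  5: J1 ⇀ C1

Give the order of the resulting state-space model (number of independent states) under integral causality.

1  (C1 all integral)

b3 →J2  (Se1: effort source, stroke at far end)
b5 →J1  (C1: C, integral causality)
b0 →TF1  (J1 needs exactly one f-in)
b1 →J2  (TF1 one-in-one-out from 0)
b2 →J3  (only one flow-in slot at J2)
b4 →R1  (closing 1-jn rule on J3)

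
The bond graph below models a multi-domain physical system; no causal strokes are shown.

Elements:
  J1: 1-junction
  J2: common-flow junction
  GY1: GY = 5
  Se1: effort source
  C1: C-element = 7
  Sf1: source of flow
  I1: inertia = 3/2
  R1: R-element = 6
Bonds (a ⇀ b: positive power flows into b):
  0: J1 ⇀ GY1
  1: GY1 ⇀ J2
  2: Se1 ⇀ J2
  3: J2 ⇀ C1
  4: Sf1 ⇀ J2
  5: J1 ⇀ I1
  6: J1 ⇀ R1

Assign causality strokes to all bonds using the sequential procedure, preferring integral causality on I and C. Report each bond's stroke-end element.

bond 2 stroke→J2  (Se1: effort source, stroke at far end)
bond 4 stroke→Sf1  (source Sf1 imposes f)
bond 1 stroke→J2  (common-f at J2 fixed by 4)
bond 3 stroke→J2  (common-f at J2 fixed by 4)
bond 0 stroke→J1  (GY GY1: same side as bond 1)
bond 5 stroke→I1  (prefer integral on I1)
bond 6 stroke→J1  (common-f at J1 fixed by 5)

bond 0 stroke at J1
bond 1 stroke at J2
bond 2 stroke at J2
bond 3 stroke at J2
bond 4 stroke at Sf1
bond 5 stroke at I1
bond 6 stroke at J1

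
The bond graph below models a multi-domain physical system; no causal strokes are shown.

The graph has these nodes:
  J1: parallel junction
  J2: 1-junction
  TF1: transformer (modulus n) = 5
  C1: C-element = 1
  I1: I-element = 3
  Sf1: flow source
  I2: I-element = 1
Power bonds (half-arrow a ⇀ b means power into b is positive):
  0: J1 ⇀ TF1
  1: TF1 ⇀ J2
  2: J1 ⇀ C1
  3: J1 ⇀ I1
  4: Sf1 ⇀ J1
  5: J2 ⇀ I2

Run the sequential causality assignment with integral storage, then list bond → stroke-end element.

bond 0 |TF1
bond 1 |J2
bond 2 |J1
bond 3 |I1
bond 4 |Sf1
bond 5 |I2

β4 |Sf1  (Sf1 (Sf) sets flow on bond)
β2 |J1  (prefer integral on C1)
β0 |TF1  (J1: bond 2 brought effort, rest push out)
β3 |I1  (common-e at J1 fixed by 2)
β1 |J2  (TF TF1: opposite of bond 0)
β5 |I2  (J2: last free bond brings flow in)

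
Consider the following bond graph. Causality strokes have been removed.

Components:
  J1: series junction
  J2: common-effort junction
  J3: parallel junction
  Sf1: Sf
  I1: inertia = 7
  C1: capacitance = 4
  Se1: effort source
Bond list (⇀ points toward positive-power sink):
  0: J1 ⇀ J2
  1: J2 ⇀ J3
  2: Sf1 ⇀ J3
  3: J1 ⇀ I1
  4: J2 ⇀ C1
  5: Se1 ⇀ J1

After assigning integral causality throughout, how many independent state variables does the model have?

2  (C1, I1 all integral)

β2 stroke→Sf1  (Sf1 (Sf) sets flow on bond)
β5 stroke→J1  (Se1 fixes effort; stroke away)
β1 stroke→J3  (closing 0-jn rule on J3)
β3 stroke→I1  (I1 integral (f out))
β0 stroke→J1  (1-jn J1 has f-setter on 3)
β4 stroke→J2  (only one effort-in slot at J2)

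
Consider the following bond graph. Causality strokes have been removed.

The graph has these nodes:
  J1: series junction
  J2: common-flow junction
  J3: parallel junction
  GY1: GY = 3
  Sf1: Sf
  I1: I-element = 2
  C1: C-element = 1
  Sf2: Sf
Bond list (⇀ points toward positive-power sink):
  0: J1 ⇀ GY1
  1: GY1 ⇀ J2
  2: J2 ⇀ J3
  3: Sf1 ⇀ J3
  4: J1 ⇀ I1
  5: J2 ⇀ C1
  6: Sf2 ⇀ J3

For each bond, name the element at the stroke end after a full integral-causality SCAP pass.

b0 stroke at J1
b1 stroke at J2
b2 stroke at J3
b3 stroke at Sf1
b4 stroke at I1
b5 stroke at J2
b6 stroke at Sf2

#3 |Sf1  (Sf1: flow source, stroke at near end)
#6 |Sf2  (source Sf2 imposes f)
#2 |J3  (J3 needs exactly one e-in)
#1 |J2  (1-jn J2 has f-setter on 2)
#5 |J2  (common-f at J2 fixed by 2)
#0 |J1  (GY GY1: same side as bond 1)
#4 |I1  (only one flow-in slot at J1)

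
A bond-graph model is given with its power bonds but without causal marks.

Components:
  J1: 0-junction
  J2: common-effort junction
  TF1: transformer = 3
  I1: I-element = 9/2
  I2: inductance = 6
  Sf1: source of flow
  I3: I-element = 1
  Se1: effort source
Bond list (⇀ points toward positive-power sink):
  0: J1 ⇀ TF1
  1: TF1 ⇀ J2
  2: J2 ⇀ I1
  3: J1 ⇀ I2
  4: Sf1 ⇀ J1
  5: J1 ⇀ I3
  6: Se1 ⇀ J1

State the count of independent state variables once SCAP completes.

b4 →Sf1  (source Sf1 imposes f)
b6 →J1  (Se1: effort source, stroke at far end)
b0 →TF1  (common-e at J1 fixed by 6)
b3 →I2  (0-jn J1 has e-setter on 6)
b5 →I3  (common-e at J1 fixed by 6)
b1 →J2  (through TF1, causality passes straight; one stroke at TF1)
b2 →I1  (0-jn J2 has e-setter on 1)

3  (I1, I2, I3 all integral)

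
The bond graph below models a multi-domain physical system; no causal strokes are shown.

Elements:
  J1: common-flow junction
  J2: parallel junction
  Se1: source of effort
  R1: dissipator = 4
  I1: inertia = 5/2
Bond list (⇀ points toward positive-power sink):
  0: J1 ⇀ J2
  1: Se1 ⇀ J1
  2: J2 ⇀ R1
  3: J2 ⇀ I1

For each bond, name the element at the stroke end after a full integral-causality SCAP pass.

β1 →J1  (Se1: effort source, stroke at far end)
β0 →J2  (only one flow-in slot at J1)
β2 →R1  (J2 effort already set via bond 0)
β3 →I1  (common-e at J2 fixed by 0)

b0 stroke→J2
b1 stroke→J1
b2 stroke→R1
b3 stroke→I1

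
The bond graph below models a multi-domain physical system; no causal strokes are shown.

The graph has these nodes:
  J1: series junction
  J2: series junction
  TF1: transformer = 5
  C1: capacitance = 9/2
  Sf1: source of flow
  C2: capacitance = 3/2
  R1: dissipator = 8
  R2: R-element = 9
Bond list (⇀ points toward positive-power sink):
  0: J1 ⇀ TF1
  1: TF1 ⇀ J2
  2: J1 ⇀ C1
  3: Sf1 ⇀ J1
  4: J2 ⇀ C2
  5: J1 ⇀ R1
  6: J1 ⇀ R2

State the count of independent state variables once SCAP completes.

2  (C1, C2 all integral)

#3 stroke→Sf1  (Sf1: flow source, stroke at near end)
#0 stroke→J1  (J1: bond 3 brought flow, rest push out)
#2 stroke→J1  (J1 flow already set via bond 3)
#5 stroke→J1  (1-jn J1 has f-setter on 3)
#6 stroke→J1  (J1: bond 3 brought flow, rest push out)
#1 stroke→TF1  (TF1 one-in-one-out from 0)
#4 stroke→J2  (1-jn J2 has f-setter on 1)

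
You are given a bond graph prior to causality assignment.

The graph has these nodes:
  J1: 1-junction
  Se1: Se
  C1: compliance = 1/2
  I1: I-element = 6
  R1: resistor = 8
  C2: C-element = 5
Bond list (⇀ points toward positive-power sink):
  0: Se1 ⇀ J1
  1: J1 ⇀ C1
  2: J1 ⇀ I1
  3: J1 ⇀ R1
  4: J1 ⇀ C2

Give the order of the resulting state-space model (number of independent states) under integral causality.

#0 stroke at J1  (Se1 fixes effort; stroke away)
#1 stroke at J1  (C1 outputs effort q/C1)
#2 stroke at I1  (prefer integral on I1)
#3 stroke at J1  (J1: bond 2 brought flow, rest push out)
#4 stroke at J1  (J1: bond 2 brought flow, rest push out)

3  (C1, C2, I1 all integral)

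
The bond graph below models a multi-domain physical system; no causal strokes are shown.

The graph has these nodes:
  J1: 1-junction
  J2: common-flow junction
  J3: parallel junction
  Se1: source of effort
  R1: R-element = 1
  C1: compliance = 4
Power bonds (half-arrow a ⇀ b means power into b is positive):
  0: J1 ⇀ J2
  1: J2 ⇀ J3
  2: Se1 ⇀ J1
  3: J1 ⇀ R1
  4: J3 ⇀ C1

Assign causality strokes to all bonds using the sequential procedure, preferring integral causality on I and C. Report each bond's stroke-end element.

b0 stroke→J1
b1 stroke→J2
b2 stroke→J1
b3 stroke→R1
b4 stroke→J3

#2 stroke at J1  (Se1: effort source, stroke at far end)
#4 stroke at J3  (C1: C, integral causality)
#1 stroke at J2  (0-jn J3 has e-setter on 4)
#0 stroke at J1  (J2 needs exactly one f-in)
#3 stroke at R1  (J1: last free bond brings flow in)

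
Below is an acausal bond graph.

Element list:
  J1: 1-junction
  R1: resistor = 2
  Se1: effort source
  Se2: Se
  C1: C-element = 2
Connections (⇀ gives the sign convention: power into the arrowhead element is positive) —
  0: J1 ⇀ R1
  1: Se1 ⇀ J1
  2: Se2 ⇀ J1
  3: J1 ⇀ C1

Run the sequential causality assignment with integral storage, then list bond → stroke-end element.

#0 |R1
#1 |J1
#2 |J1
#3 |J1

β1 |J1  (Se1: effort source, stroke at far end)
β2 |J1  (Se2 (Se) sets effort on bond)
β3 |J1  (C1: C, integral causality)
β0 |R1  (closing 1-jn rule on J1)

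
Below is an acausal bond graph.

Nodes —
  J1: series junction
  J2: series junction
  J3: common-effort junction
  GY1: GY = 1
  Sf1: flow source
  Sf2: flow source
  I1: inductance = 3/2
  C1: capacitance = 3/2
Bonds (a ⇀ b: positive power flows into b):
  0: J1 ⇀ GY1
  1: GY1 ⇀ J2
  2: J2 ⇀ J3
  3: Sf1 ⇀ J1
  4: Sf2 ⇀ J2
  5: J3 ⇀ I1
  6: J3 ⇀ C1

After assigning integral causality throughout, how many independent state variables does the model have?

bond 3 stroke→Sf1  (Sf1 fixes flow; stroke at Sf1)
bond 4 stroke→Sf2  (Sf2 (Sf) sets flow on bond)
bond 0 stroke→J1  (common-f at J1 fixed by 3)
bond 1 stroke→J2  (1-jn J2 has f-setter on 4)
bond 2 stroke→J2  (J2 flow already set via bond 4)
bond 5 stroke→I1  (I1 integral (f out))
bond 6 stroke→J3  (only one effort-in slot at J3)

2  (C1, I1 all integral)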